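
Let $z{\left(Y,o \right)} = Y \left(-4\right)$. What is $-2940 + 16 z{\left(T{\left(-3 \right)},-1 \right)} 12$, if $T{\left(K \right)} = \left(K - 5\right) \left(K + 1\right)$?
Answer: $-15228$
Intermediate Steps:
$T{\left(K \right)} = \left(1 + K\right) \left(-5 + K\right)$ ($T{\left(K \right)} = \left(-5 + K\right) \left(1 + K\right) = \left(1 + K\right) \left(-5 + K\right)$)
$z{\left(Y,o \right)} = - 4 Y$
$-2940 + 16 z{\left(T{\left(-3 \right)},-1 \right)} 12 = -2940 + 16 \left(- 4 \left(-5 + \left(-3\right)^{2} - -12\right)\right) 12 = -2940 + 16 \left(- 4 \left(-5 + 9 + 12\right)\right) 12 = -2940 + 16 \left(\left(-4\right) 16\right) 12 = -2940 + 16 \left(-64\right) 12 = -2940 - 12288 = -15228$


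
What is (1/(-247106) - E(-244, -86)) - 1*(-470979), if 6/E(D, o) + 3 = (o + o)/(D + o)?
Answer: 47600374975097/101066354 ≈ 4.7098e+5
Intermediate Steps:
E(D, o) = 6/(-3 + 2*o/(D + o)) (E(D, o) = 6/(-3 + (o + o)/(D + o)) = 6/(-3 + (2*o)/(D + o)) = 6/(-3 + 2*o/(D + o)))
(1/(-247106) - E(-244, -86)) - 1*(-470979) = (1/(-247106) - 6*(-1*(-244) - 1*(-86))/(-86 + 3*(-244))) - 1*(-470979) = (-1/247106 - 6*(244 + 86)/(-86 - 732)) + 470979 = (-1/247106 - 6*330/(-818)) + 470979 = (-1/247106 - 6*(-1)*330/818) + 470979 = (-1/247106 - 1*(-990/409)) + 470979 = (-1/247106 + 990/409) + 470979 = 244634531/101066354 + 470979 = 47600374975097/101066354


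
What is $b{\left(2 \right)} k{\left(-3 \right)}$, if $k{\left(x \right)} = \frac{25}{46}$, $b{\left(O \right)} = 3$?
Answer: $\frac{75}{46} \approx 1.6304$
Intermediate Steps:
$k{\left(x \right)} = \frac{25}{46}$ ($k{\left(x \right)} = 25 \cdot \frac{1}{46} = \frac{25}{46}$)
$b{\left(2 \right)} k{\left(-3 \right)} = 3 \cdot \frac{25}{46} = \frac{75}{46}$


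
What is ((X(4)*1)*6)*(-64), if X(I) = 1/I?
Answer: -96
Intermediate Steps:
((X(4)*1)*6)*(-64) = ((1/4)*6)*(-64) = (3/2)*(-64) = -96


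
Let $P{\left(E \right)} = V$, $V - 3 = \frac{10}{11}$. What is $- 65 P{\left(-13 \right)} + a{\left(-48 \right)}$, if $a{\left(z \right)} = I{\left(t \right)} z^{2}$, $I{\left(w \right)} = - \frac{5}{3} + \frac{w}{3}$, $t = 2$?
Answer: $- \frac{28139}{11} \approx -2558.1$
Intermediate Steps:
$I{\left(w \right)} = - \frac{5}{3} + \frac{w}{3}$ ($I{\left(w \right)} = \left(-5\right) \frac{1}{3} + w \frac{1}{3} = - \frac{5}{3} + \frac{w}{3}$)
$V = \frac{43}{11}$ ($V = 3 + \frac{10}{11} = \frac{43}{11} \approx 3.9091$)
$P{\left(E \right)} = \frac{43}{11}$
$a{\left(z \right)} = - z^{2}$ ($a{\left(z \right)} = \left(- \frac{5}{3} + \frac{1}{3} \cdot 2\right) z^{2} = \left(- \frac{5}{3} + \frac{2}{3}\right) z^{2} = - z^{2}$)
$- 65 P{\left(-13 \right)} + a{\left(-48 \right)} = \left(-65\right) \frac{43}{11} - \left(-48\right)^{2} = - \frac{2795}{11} - 2304 = - \frac{28139}{11}$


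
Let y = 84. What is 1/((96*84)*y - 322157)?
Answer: 1/355219 ≈ 2.8152e-6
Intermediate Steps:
1/((96*84)*y - 322157) = 1/((96*84)*84 - 322157) = 1/(8064*84 - 322157) = 1/(677376 - 322157) = 1/355219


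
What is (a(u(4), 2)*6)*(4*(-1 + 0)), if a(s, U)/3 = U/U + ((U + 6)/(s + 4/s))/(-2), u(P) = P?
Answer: -72/5 ≈ -14.400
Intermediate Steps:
a(s, U) = 3 - 3*(6 + U)/(2*(s + 4/s)) (a(s, U) = 3*(U/U + ((U + 6)/(s + 4/s))/(-2)) = 3*(1 + ((6 + U)/(s + 4/s))*(-½)) = 3*(1 - (6 + U)/(2*(s + 4/s))) = 3 - 3*(6 + U)/(2*(s + 4/s)))
(a(u(4), 2)*6)*(4*(-1 + 0)) = ((3*(8 - 6*4 + 2*4² - 1*2*4)/(2*(4 + 4²)))*6)*(4*(-1 + 0)) = ((3*(8 - 24 + 2*16 - 8)/(2*(4 + 16)))*6)*(4*(-1)) = (((3/2)*(8 - 24 + 32 - 8)/20)*6)*(-4) = (((3/2)*(1/20)*8)*6)*(-4) = ((⅗)*6)*(-4) = (18/5)*(-4) = -72/5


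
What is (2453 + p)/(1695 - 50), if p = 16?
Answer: 2469/1645 ≈ 1.5009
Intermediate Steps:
(2453 + p)/(1695 - 50) = (2453 + 16)/(1695 - 50) = 2469/1645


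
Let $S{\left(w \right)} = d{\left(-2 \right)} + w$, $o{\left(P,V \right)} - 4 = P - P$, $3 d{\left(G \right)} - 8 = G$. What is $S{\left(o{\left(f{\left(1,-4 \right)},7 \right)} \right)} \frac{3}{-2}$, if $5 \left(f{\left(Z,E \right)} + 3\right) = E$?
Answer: $-9$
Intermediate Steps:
$f{\left(Z,E \right)} = -3 + \frac{E}{5}$
$d{\left(G \right)} = \frac{8}{3} + \frac{G}{3}$
$o{\left(P,V \right)} = 4$ ($o{\left(P,V \right)} = 4 + \left(P - P\right) = 4 + 0 = 4$)
$S{\left(w \right)} = 2 + w$ ($S{\left(w \right)} = \left(\frac{8}{3} + \frac{1}{3} \left(-2\right)\right) + w = \left(\frac{8}{3} - \frac{2}{3}\right) + w = 2 + w$)
$S{\left(o{\left(f{\left(1,-4 \right)},7 \right)} \right)} \frac{3}{-2} = \left(2 + 4\right) \frac{3}{-2} = 6 \cdot 3 \left(- \frac{1}{2}\right) = 6 \left(- \frac{3}{2}\right) = -9$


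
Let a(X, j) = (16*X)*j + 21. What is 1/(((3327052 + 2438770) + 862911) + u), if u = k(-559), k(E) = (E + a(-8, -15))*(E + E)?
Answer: 1/5083657 ≈ 1.9671e-7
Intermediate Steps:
a(X, j) = 21 + 16*X*j (a(X, j) = 16*X*j + 21 = 21 + 16*X*j)
k(E) = 2*E*(1941 + E) (k(E) = (E + (21 + 16*(-8)*(-15)))*(E + E) = (E + (21 + 1920))*(2*E) = (E + 1941)*(2*E) = (1941 + E)*(2*E) = 2*E*(1941 + E))
u = -1545076 (u = 2*(-559)*(1941 - 559) = 2*(-559)*1382 = -1545076)
1/(((3327052 + 2438770) + 862911) + u) = 1/(((3327052 + 2438770) + 862911) - 1545076) = 1/((5765822 + 862911) - 1545076) = 1/(6628733 - 1545076) = 1/5083657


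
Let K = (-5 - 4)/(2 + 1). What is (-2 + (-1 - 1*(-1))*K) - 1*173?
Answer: -175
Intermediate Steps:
K = -3 (K = -9/3 = -9*⅓ = -3)
(-2 + (-1 - 1*(-1))*K) - 1*173 = (-2 + (-1 - 1*(-1))*(-3)) - 1*173 = (-2 + (-1 + 1)*(-3)) - 173 = (-2 + 0*(-3)) - 173 = (-2 + 0) - 173 = -2 - 173 = -175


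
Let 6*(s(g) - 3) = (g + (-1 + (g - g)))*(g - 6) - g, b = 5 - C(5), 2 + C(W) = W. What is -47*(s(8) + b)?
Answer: -282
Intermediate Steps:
C(W) = -2 + W
b = 2 (b = 5 - (-2 + 5) = 5 - 1*3 = 5 - 3 = 2)
s(g) = 3 - g/6 + (-1 + g)*(-6 + g)/6 (s(g) = 3 + ((g + (-1 + (g - g)))*(g - 6) - g)/6 = 3 + ((g + (-1 + 0))*(-6 + g) - g)/6 = 3 + ((g - 1)*(-6 + g) - g)/6 = 3 + ((-1 + g)*(-6 + g) - g)/6 = 3 + (-g + (-1 + g)*(-6 + g))/6 = 3 + (-g/6 + (-1 + g)*(-6 + g)/6) = 3 - g/6 + (-1 + g)*(-6 + g)/6)
-47*(s(8) + b) = -47*((4 - 4/3*8 + (⅙)*8²) + 2) = -47*((4 - 32/3 + (⅙)*64) + 2) = -47*((4 - 32/3 + 32/3) + 2) = -47*(4 + 2) = -47*6 = -282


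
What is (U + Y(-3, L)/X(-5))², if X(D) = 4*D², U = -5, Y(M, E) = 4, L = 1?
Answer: 15376/625 ≈ 24.602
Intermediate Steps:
(U + Y(-3, L)/X(-5))² = (-5 + 4/((4*(-5)²)))² = (-5 + 4/((4*25)))² = (-5 + 4/100)² = (-5 + 4*(1/100))² = (-5 + 1/25)² = (-124/25)² = 15376/625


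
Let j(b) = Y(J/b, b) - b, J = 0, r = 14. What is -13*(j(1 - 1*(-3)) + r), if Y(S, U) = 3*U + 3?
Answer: -325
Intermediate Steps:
Y(S, U) = 3 + 3*U
j(b) = 3 + 2*b (j(b) = (3 + 3*b) - b = 3 + 2*b)
-13*(j(1 - 1*(-3)) + r) = -13*((3 + 2*(1 - 1*(-3))) + 14) = -13*((3 + 2*(1 + 3)) + 14) = -13*((3 + 2*4) + 14) = -13*((3 + 8) + 14) = -13*(11 + 14) = -13*25 = -325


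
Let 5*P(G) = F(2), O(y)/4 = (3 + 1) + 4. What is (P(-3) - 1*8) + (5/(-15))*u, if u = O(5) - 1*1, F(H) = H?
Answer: -269/15 ≈ -17.933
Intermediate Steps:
O(y) = 32 (O(y) = 4*((3 + 1) + 4) = 4*(4 + 4) = 4*8 = 32)
P(G) = ⅖ (P(G) = (⅕)*2 = ⅖)
u = 31 (u = 32 - 1*1 = 32 - 1 = 31)
(P(-3) - 1*8) + (5/(-15))*u = (⅖ - 1*8) + (5/(-15))*31 = (⅖ - 8) + (5*(-1/15))*31 = -38/5 - ⅓*31 = -38/5 - 31/3 = -269/15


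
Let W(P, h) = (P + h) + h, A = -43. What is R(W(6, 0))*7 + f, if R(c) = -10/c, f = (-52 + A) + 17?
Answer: -269/3 ≈ -89.667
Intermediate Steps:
W(P, h) = P + 2*h
f = -78 (f = (-52 - 43) + 17 = -95 + 17 = -78)
R(W(6, 0))*7 + f = -10/(6 + 2*0)*7 - 78 = -10/(6 + 0)*7 - 78 = -10/6*7 - 78 = -10*1/6*7 - 78 = -5/3*7 - 78 = -35/3 - 78 = -269/3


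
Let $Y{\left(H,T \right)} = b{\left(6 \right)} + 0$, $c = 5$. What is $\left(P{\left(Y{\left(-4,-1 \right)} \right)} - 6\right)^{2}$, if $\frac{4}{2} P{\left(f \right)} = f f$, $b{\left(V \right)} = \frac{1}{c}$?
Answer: $\frac{89401}{2500} \approx 35.76$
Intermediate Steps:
$b{\left(V \right)} = \frac{1}{5}$
$Y{\left(H,T \right)} = \frac{1}{5}$ ($Y{\left(H,T \right)} = \frac{1}{5} + 0 = \frac{1}{5}$)
$P{\left(f \right)} = \frac{f^{2}}{2}$ ($P{\left(f \right)} = \frac{f f}{2} = \frac{f^{2}}{2}$)
$\left(P{\left(Y{\left(-4,-1 \right)} \right)} - 6\right)^{2} = \left(\frac{1}{2 \cdot 25} - 6\right)^{2} = \left(\frac{1}{2} \cdot \frac{1}{25} - 6\right)^{2} = \left(\frac{1}{50} - 6\right)^{2} = \left(- \frac{299}{50}\right)^{2} = \frac{89401}{2500}$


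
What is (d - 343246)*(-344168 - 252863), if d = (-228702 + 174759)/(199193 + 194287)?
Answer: 26878433139640571/131160 ≈ 2.0493e+11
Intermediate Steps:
d = -17981/131160 (d = -53943/393480 = -53943*1/393480 = -17981/131160 ≈ -0.13709)
(d - 343246)*(-344168 - 252863) = (-17981/131160 - 343246)*(-344168 - 252863) = -45020163341/131160*(-597031) = 26878433139640571/131160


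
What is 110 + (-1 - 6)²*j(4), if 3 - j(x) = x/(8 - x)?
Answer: 208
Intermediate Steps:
j(x) = 3 - x/(8 - x)
110 + (-1 - 6)²*j(4) = 110 + (-1 - 6)²*(4*(-6 + 4)/(-8 + 4)) = 110 + (-7)²*(4*(-2)/(-4)) = 110 + 49*(4*(-¼)*(-2)) = 110 + 49*2 = 110 + 98 = 208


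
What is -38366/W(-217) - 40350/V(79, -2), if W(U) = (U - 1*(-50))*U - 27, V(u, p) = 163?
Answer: -733703929/2951278 ≈ -248.61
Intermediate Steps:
W(U) = -27 + U*(50 + U) (W(U) = (U + 50)*U - 27 = (50 + U)*U - 27 = U*(50 + U) - 27 = -27 + U*(50 + U))
-38366/W(-217) - 40350/V(79, -2) = -38366/(-27 + (-217)² + 50*(-217)) - 40350/163 = -38366/(-27 + 47089 - 10850) - 40350*1/163 = -38366/36212 - 40350/163 = -38366*1/36212 - 40350/163 = -19183/18106 - 40350/163 = -733703929/2951278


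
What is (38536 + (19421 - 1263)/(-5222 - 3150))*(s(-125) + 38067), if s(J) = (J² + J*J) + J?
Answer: 797203619676/299 ≈ 2.6662e+9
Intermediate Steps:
s(J) = J + 2*J² (s(J) = (J² + J²) + J = 2*J² + J = J + 2*J²)
(38536 + (19421 - 1263)/(-5222 - 3150))*(s(-125) + 38067) = (38536 + (19421 - 1263)/(-5222 - 3150))*(-125*(1 + 2*(-125)) + 38067) = (38536 + 18158/(-8372))*(-125*(1 - 250) + 38067) = (38536 + 18158*(-1/8372))*(-125*(-249) + 38067) = (38536 - 1297/598)*(31125 + 38067) = (23043231/598)*69192 = 797203619676/299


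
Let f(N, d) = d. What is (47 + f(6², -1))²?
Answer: 2116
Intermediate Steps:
(47 + f(6², -1))² = (47 - 1)² = 46² = 2116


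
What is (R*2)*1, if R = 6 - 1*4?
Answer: 4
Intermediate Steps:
R = 2 (R = 6 - 4 = 2)
(R*2)*1 = (2*2)*1 = 4*1 = 4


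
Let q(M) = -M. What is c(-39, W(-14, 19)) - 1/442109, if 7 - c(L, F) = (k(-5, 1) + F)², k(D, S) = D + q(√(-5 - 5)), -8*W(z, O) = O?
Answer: -1057966901/28294976 - 59*I*√10/4 ≈ -37.391 - 46.644*I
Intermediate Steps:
W(z, O) = -O/8
k(D, S) = D - I*√10 (k(D, S) = D - √(-5 - 5) = D - √(-10) = D - I*√10)
c(L, F) = 7 - (-5 + F - I*√10)² (c(L, F) = 7 - ((-5 - I*√10) + F)² = 7 - (-5 + F - I*√10)²)
c(-39, W(-14, 19)) - 1/442109 = (7 - (5 - (-1)*19/8 + I*√10)²) - 1/442109 = (7 - (5 - 1*(-19/8) + I*√10)²) - 1*1/442109 = (7 - (5 + 19/8 + I*√10)²) - 1/442109 = (7 - (59/8 + I*√10)²) - 1/442109 = 3094762/442109 - (59/8 + I*√10)²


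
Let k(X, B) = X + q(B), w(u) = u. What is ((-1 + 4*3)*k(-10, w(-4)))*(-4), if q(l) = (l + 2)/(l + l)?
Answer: 429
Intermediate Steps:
q(l) = (2 + l)/(2*l) (q(l) = (2 + l)/((2*l)) = (2 + l)*(1/(2*l)) = (2 + l)/(2*l))
k(X, B) = X + (2 + B)/(2*B)
((-1 + 4*3)*k(-10, w(-4)))*(-4) = ((-1 + 4*3)*(½ - 10 + 1/(-4)))*(-4) = ((-1 + 12)*(½ - 10 - ¼))*(-4) = (11*(-39/4))*(-4) = -429/4*(-4) = 429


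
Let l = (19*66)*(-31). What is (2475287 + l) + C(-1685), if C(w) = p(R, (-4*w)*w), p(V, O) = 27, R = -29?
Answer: 2436440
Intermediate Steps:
C(w) = 27
l = -38874 (l = 1254*(-31) = -38874)
(2475287 + l) + C(-1685) = (2475287 - 38874) + 27 = 2436413 + 27 = 2436440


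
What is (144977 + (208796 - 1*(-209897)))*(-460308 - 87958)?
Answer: -309041096220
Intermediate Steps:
(144977 + (208796 - 1*(-209897)))*(-460308 - 87958) = (144977 + (208796 + 209897))*(-548266) = (144977 + 418693)*(-548266) = 563670*(-548266) = -309041096220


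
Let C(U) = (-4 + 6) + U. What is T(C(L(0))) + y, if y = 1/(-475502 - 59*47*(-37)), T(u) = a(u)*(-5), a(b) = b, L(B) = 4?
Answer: -11187031/372901 ≈ -30.000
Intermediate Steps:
C(U) = 2 + U
T(u) = -5*u (T(u) = u*(-5) = -5*u)
y = -1/372901 (y = 1/(-475502 - 2773*(-37)) = 1/(-475502 + 102601) = 1/(-372901) = -1/372901 ≈ -2.6817e-6)
T(C(L(0))) + y = -5*(2 + 4) - 1/372901 = -5*6 - 1/372901 = -30 - 1/372901 = -11187031/372901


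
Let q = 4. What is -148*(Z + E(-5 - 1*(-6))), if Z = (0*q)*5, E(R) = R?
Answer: -148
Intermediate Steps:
Z = 0 (Z = (0*4)*5 = 0*5 = 0)
-148*(Z + E(-5 - 1*(-6))) = -148*(0 + (-5 - 1*(-6))) = -148*(0 + (-5 + 6)) = -148*(0 + 1) = -148*1 = -148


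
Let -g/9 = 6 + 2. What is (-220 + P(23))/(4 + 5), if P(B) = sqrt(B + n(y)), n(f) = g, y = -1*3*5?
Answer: -220/9 + 7*I/9 ≈ -24.444 + 0.77778*I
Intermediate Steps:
y = -15 (y = -3*5 = -15)
g = -72 (g = -9*(6 + 2) = -9*8 = -72)
n(f) = -72
P(B) = sqrt(-72 + B) (P(B) = sqrt(B - 72) = sqrt(-72 + B))
(-220 + P(23))/(4 + 5) = (-220 + sqrt(-72 + 23))/(4 + 5) = (-220 + sqrt(-49))/9 = (-220 + 7*I)*(1/9) = -220/9 + 7*I/9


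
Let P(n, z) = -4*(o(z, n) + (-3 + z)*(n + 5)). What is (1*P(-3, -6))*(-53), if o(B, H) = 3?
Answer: -3180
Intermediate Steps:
P(n, z) = -12 - 4*(-3 + z)*(5 + n) (P(n, z) = -4*(3 + (-3 + z)*(n + 5)) = -4*(3 + (-3 + z)*(5 + n)) = -12 - 4*(-3 + z)*(5 + n))
(1*P(-3, -6))*(-53) = (1*(48 - 20*(-6) + 12*(-3) - 4*(-3)*(-6)))*(-53) = (1*(48 + 120 - 36 - 72))*(-53) = (1*60)*(-53) = 60*(-53) = -3180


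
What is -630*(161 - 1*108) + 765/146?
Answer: -4874175/146 ≈ -33385.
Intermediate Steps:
-630*(161 - 1*108) + 765/146 = -630*(161 - 108) + 765*(1/146) = -630*53 + 765/146 = -33390 + 765/146 = -4874175/146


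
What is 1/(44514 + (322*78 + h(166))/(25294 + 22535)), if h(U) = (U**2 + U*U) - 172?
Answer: 47829/2129140162 ≈ 2.2464e-5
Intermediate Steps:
h(U) = -172 + 2*U**2 (h(U) = (U**2 + U**2) - 172 = 2*U**2 - 172 = -172 + 2*U**2)
1/(44514 + (322*78 + h(166))/(25294 + 22535)) = 1/(44514 + (322*78 + (-172 + 2*166**2))/(25294 + 22535)) = 1/(44514 + (25116 + (-172 + 2*27556))/47829) = 1/(44514 + (25116 + (-172 + 55112))*(1/47829)) = 1/(44514 + (25116 + 54940)*(1/47829)) = 1/(44514 + 80056*(1/47829)) = 1/(44514 + 80056/47829) = 1/(2129140162/47829) = 47829/2129140162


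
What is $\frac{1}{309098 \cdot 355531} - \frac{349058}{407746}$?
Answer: $- \frac{19179676144637229}{22404403363780174} \approx -0.85607$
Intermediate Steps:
$\frac{1}{309098 \cdot 355531} - \frac{349058}{407746} = \frac{1}{309098} \cdot \frac{1}{355531} - \frac{174529}{203873} = \frac{1}{109893921038} - \frac{174529}{203873} = - \frac{19179676144637229}{22404403363780174}$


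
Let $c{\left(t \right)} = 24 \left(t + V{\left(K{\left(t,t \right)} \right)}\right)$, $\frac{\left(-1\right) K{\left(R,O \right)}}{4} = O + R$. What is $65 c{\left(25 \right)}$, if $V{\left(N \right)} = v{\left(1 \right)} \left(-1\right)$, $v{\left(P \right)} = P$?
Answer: $37440$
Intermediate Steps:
$K{\left(R,O \right)} = - 4 O - 4 R$ ($K{\left(R,O \right)} = - 4 \left(O + R\right) = - 4 O - 4 R$)
$V{\left(N \right)} = -1$ ($V{\left(N \right)} = 1 \left(-1\right) = -1$)
$c{\left(t \right)} = -24 + 24 t$ ($c{\left(t \right)} = 24 \left(t - 1\right) = 24 \left(-1 + t\right) = -24 + 24 t$)
$65 c{\left(25 \right)} = 65 \left(-24 + 24 \cdot 25\right) = 65 \left(-24 + 600\right) = 65 \cdot 576 = 37440$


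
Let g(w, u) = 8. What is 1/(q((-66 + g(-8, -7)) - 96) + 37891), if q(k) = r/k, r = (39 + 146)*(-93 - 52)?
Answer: 154/5862039 ≈ 2.6271e-5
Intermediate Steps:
r = -26825 (r = 185*(-145) = -26825)
q(k) = -26825/k
1/(q((-66 + g(-8, -7)) - 96) + 37891) = 1/(-26825/((-66 + 8) - 96) + 37891) = 1/(-26825/(-58 - 96) + 37891) = 1/(-26825/(-154) + 37891) = 1/(-26825*(-1/154) + 37891) = 1/(26825/154 + 37891) = 1/(5862039/154) = 154/5862039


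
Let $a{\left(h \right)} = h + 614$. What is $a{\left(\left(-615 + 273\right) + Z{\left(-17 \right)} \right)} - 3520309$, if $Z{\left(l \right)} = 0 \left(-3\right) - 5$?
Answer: $-3520042$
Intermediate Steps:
$Z{\left(l \right)} = -5$ ($Z{\left(l \right)} = 0 - 5 = -5$)
$a{\left(h \right)} = 614 + h$
$a{\left(\left(-615 + 273\right) + Z{\left(-17 \right)} \right)} - 3520309 = \left(614 + \left(\left(-615 + 273\right) - 5\right)\right) - 3520309 = \left(614 - 347\right) - 3520309 = 267 - 3520309 = -3520042$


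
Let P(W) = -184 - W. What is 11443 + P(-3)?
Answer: 11262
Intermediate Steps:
11443 + P(-3) = 11443 + (-184 - 1*(-3)) = 11443 + (-184 + 3) = 11443 - 181 = 11262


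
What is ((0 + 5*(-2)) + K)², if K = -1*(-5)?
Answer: 25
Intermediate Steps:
K = 5
((0 + 5*(-2)) + K)² = ((0 + 5*(-2)) + 5)² = ((0 - 10) + 5)² = (-10 + 5)² = (-5)² = 25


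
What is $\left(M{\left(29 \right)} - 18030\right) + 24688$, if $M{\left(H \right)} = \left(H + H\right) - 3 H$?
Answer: $6629$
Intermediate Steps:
$M{\left(H \right)} = - H$ ($M{\left(H \right)} = 2 H - 3 H = - H$)
$\left(M{\left(29 \right)} - 18030\right) + 24688 = \left(\left(-1\right) 29 - 18030\right) + 24688 = \left(-29 - 18030\right) + 24688 = -18059 + 24688 = 6629$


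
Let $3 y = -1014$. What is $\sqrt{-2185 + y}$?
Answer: $29 i \sqrt{3} \approx 50.229 i$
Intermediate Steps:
$y = -338$ ($y = \frac{1}{3} \left(-1014\right) = -338$)
$\sqrt{-2185 + y} = \sqrt{-2185 - 338} = \sqrt{-2523} = 29 i \sqrt{3}$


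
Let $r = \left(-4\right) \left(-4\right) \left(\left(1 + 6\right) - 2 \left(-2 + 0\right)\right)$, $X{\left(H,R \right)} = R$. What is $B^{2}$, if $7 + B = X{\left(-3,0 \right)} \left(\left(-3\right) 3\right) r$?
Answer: $49$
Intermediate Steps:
$r = 176$ ($r = 16 \left(7 - -4\right) = 16 \left(7 + 4\right) = 16 \cdot 11 = 176$)
$B = -7$ ($B = -7 + 0 \left(\left(-3\right) 3\right) 176 = -7 + 0 \left(-9\right) 176 = -7 + 0 \cdot 176 = -7 + 0 = -7$)
$B^{2} = \left(-7\right)^{2} = 49$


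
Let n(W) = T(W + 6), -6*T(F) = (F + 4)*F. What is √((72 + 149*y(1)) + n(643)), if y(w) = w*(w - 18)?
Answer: I*√2631378/6 ≈ 270.36*I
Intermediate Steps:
T(F) = -F*(4 + F)/6 (T(F) = -(F + 4)*F/6 = -(4 + F)*F/6 = -F*(4 + F)/6)
n(W) = -(6 + W)*(10 + W)/6 (n(W) = -(W + 6)*(4 + (W + 6))/6 = -(6 + W)*(4 + (6 + W))/6 = -(6 + W)*(10 + W)/6)
y(w) = w*(-18 + w)
√((72 + 149*y(1)) + n(643)) = √((72 + 149*(1*(-18 + 1))) - (6 + 643)*(10 + 643)/6) = √((72 + 149*(1*(-17))) - ⅙*649*653) = √((72 + 149*(-17)) - 423797/6) = √((72 - 2533) - 423797/6) = √(-2461 - 423797/6) = √(-438563/6) = I*√2631378/6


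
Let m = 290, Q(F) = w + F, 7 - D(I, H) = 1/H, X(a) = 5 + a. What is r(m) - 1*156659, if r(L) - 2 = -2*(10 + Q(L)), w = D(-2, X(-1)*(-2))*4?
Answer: -157314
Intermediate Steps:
D(I, H) = 7 - 1/H
w = 57/2 (w = (7 - 1/((5 - 1)*(-2)))*4 = (7 - 1/(4*(-2)))*4 = (7 - 1/(-8))*4 = (7 - 1*(-⅛))*4 = (7 + ⅛)*4 = (57/8)*4 = 57/2 ≈ 28.500)
Q(F) = 57/2 + F
r(L) = -75 - 2*L (r(L) = 2 - 2*(10 + (57/2 + L)) = 2 - 2*(77/2 + L) = 2 + (-77 - 2*L) = -75 - 2*L)
r(m) - 1*156659 = (-75 - 2*290) - 1*156659 = (-75 - 580) - 156659 = -655 - 156659 = -157314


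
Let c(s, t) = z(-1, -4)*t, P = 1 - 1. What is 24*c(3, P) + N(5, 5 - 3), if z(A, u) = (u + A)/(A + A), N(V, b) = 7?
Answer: 7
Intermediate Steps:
z(A, u) = (A + u)/(2*A) (z(A, u) = (A + u)/((2*A)) = (A + u)*(1/(2*A)) = (A + u)/(2*A))
P = 0
c(s, t) = 5*t/2 (c(s, t) = ((1/2)*(-1 - 4)/(-1))*t = ((1/2)*(-1)*(-5))*t = 5*t/2)
24*c(3, P) + N(5, 5 - 3) = 24*((5/2)*0) + 7 = 24*0 + 7 = 0 + 7 = 7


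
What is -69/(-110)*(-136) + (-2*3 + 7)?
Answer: -4637/55 ≈ -84.309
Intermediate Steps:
-69/(-110)*(-136) + (-2*3 + 7) = -69*(-1/110)*(-136) + (-6 + 7) = (69/110)*(-136) + 1 = -4692/55 + 1 = -4637/55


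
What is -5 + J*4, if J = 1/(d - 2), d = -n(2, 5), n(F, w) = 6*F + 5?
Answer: -99/19 ≈ -5.2105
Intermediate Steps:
n(F, w) = 5 + 6*F
d = -17 (d = -(5 + 6*2) = -(5 + 12) = -1*17 = -17)
J = -1/19 (J = 1/(-17 - 2) = 1/(-19) = -1/19 ≈ -0.052632)
-5 + J*4 = -5 - 1/19*4 = -5 - 4/19 = -99/19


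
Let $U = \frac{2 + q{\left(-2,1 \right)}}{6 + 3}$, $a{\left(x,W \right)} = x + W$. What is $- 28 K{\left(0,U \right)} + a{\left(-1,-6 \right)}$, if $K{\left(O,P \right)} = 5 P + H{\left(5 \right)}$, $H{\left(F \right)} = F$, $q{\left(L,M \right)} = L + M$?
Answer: $- \frac{1463}{9} \approx -162.56$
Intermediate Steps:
$a{\left(x,W \right)} = W + x$
$U = \frac{1}{9}$ ($U = \frac{2 + \left(-2 + 1\right)}{6 + 3} = \frac{2 - 1}{9} = 1 \cdot \frac{1}{9} = \frac{1}{9} \approx 0.11111$)
$K{\left(O,P \right)} = 5 + 5 P$ ($K{\left(O,P \right)} = 5 P + 5 = 5 + 5 P$)
$- 28 K{\left(0,U \right)} + a{\left(-1,-6 \right)} = - 28 \left(5 + 5 \cdot \frac{1}{9}\right) - 7 = - 28 \left(5 + \frac{5}{9}\right) - 7 = \left(-28\right) \frac{50}{9} - 7 = - \frac{1400}{9} - 7 = - \frac{1463}{9}$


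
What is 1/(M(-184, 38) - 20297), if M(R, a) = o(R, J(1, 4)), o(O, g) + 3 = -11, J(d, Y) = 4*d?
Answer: -1/20311 ≈ -4.9234e-5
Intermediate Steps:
o(O, g) = -14 (o(O, g) = -3 - 11 = -14)
M(R, a) = -14
1/(M(-184, 38) - 20297) = 1/(-14 - 20297) = 1/(-20311) = -1/20311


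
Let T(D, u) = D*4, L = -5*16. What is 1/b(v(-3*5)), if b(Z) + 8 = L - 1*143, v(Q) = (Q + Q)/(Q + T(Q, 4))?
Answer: -1/231 ≈ -0.0043290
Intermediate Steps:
L = -80
T(D, u) = 4*D
v(Q) = ⅖ (v(Q) = (Q + Q)/(Q + 4*Q) = (2*Q)/((5*Q)) = (2*Q)*(1/(5*Q)) = ⅖)
b(Z) = -231 (b(Z) = -8 + (-80 - 1*143) = -8 + (-80 - 143) = -8 - 223 = -231)
1/b(v(-3*5)) = 1/(-231) = -1/231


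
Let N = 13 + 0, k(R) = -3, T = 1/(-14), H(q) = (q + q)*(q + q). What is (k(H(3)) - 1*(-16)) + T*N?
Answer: 169/14 ≈ 12.071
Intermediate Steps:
H(q) = 4*q**2 (H(q) = (2*q)*(2*q) = 4*q**2)
T = -1/14 ≈ -0.071429
N = 13
(k(H(3)) - 1*(-16)) + T*N = (-3 - 1*(-16)) - 1/14*13 = (-3 + 16) - 13/14 = 13 - 13/14 = 169/14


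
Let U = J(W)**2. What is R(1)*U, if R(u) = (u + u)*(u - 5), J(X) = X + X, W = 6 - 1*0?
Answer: -1152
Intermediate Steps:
W = 6 (W = 6 + 0 = 6)
J(X) = 2*X
R(u) = 2*u*(-5 + u) (R(u) = (2*u)*(-5 + u) = 2*u*(-5 + u))
U = 144 (U = (2*6)**2 = 12**2 = 144)
R(1)*U = (2*1*(-5 + 1))*144 = (2*1*(-4))*144 = -8*144 = -1152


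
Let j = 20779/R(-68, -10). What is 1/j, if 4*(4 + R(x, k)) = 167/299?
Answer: -4617/24851684 ≈ -0.00018578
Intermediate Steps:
R(x, k) = -4617/1196 (R(x, k) = -4 + (167/299)/4 = -4 + (167*(1/299))/4 = -4 + (¼)*(167/299) = -4 + 167/1196 = -4617/1196)
j = -24851684/4617 (j = 20779/(-4617/1196) = 20779*(-1196/4617) = -24851684/4617 ≈ -5382.6)
1/j = 1/(-24851684/4617) = -4617/24851684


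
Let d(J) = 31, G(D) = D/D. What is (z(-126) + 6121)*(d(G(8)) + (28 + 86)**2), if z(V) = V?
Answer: 78096865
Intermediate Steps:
G(D) = 1
(z(-126) + 6121)*(d(G(8)) + (28 + 86)**2) = (-126 + 6121)*(31 + (28 + 86)**2) = 5995*(31 + 114**2) = 5995*(31 + 12996) = 5995*13027 = 78096865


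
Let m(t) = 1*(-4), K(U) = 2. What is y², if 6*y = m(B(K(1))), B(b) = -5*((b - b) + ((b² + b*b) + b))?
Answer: 4/9 ≈ 0.44444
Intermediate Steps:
B(b) = -10*b² - 5*b (B(b) = -5*(0 + ((b² + b²) + b)) = -5*(0 + (2*b² + b)) = -5*(0 + (b + 2*b²)) = -5*(b + 2*b²) = -10*b² - 5*b)
m(t) = -4
y = -⅔ (y = (⅙)*(-4) = -⅔ ≈ -0.66667)
y² = (-⅔)² = 4/9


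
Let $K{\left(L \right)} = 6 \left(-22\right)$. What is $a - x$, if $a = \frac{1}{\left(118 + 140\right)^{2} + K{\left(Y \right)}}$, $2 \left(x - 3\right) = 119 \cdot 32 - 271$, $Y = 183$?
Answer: $- \frac{117684287}{66432} \approx -1771.5$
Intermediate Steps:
$K{\left(L \right)} = -132$
$x = \frac{3543}{2}$ ($x = 3 + \frac{119 \cdot 32 - 271}{2} = 3 + \frac{3808 - 271}{2} = 3 + \frac{1}{2} \cdot 3537 = 3 + \frac{3537}{2} = \frac{3543}{2} \approx 1771.5$)
$a = \frac{1}{66432}$ ($a = \frac{1}{\left(118 + 140\right)^{2} - 132} = \frac{1}{258^{2} - 132} = \frac{1}{66564 - 132} = \frac{1}{66432} \approx 1.5053 \cdot 10^{-5}$)
$a - x = \frac{1}{66432} - \frac{3543}{2} = - \frac{117684287}{66432}$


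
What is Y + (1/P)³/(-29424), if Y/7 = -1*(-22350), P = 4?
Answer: 294616627199/1883136 ≈ 1.5645e+5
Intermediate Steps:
Y = 156450 (Y = 7*(-1*(-22350)) = 7*22350 = 156450)
Y + (1/P)³/(-29424) = 156450 + (1/4)³/(-29424) = 156450 + (¼)³*(-1/29424) = 156450 + (1/64)*(-1/29424) = 156450 - 1/1883136 = 294616627199/1883136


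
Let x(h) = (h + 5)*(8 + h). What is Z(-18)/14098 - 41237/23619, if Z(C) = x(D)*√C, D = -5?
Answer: -41237/23619 ≈ -1.7459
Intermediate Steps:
x(h) = (5 + h)*(8 + h)
Z(C) = 0 (Z(C) = (40 + (-5)² + 13*(-5))*√C = (40 + 25 - 65)*√C = 0*√C = 0)
Z(-18)/14098 - 41237/23619 = 0/14098 - 41237/23619 = 0*(1/14098) - 41237*1/23619 = 0 - 41237/23619 = -41237/23619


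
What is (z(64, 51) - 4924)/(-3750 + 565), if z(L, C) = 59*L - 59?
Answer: 1207/3185 ≈ 0.37896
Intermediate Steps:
z(L, C) = -59 + 59*L
(z(64, 51) - 4924)/(-3750 + 565) = ((-59 + 59*64) - 4924)/(-3750 + 565) = ((-59 + 3776) - 4924)/(-3185) = (3717 - 4924)*(-1/3185) = -1207*(-1/3185) = 1207/3185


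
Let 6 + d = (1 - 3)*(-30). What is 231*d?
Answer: 12474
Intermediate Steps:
d = 54 (d = -6 + (1 - 3)*(-30) = -6 - 2*(-30) = -6 + 60 = 54)
231*d = 231*54 = 12474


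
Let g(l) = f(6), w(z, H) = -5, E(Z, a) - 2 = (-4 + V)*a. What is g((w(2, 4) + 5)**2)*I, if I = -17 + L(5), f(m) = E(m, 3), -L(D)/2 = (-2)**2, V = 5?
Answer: -125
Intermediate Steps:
E(Z, a) = 2 + a (E(Z, a) = 2 + (-4 + 5)*a = 2 + 1*a = 2 + a)
L(D) = -8 (L(D) = -2*(-2)**2 = -2*4 = -8)
f(m) = 5 (f(m) = 2 + 3 = 5)
g(l) = 5
I = -25 (I = -17 - 8 = -25)
g((w(2, 4) + 5)**2)*I = 5*(-25) = -125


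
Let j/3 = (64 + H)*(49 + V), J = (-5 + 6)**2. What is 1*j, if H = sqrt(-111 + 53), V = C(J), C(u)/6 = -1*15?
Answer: -7872 - 123*I*sqrt(58) ≈ -7872.0 - 936.74*I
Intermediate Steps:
J = 1 (J = 1**2 = 1)
C(u) = -90 (C(u) = 6*(-1*15) = 6*(-15) = -90)
V = -90
H = I*sqrt(58) (H = sqrt(-58) = I*sqrt(58) ≈ 7.6158*I)
j = -7872 - 123*I*sqrt(58) (j = 3*((64 + I*sqrt(58))*(49 - 90)) = 3*((64 + I*sqrt(58))*(-41)) = 3*(-2624 - 41*I*sqrt(58)) = -7872 - 123*I*sqrt(58) ≈ -7872.0 - 936.74*I)
1*j = 1*(-7872 - 123*I*sqrt(58)) = -7872 - 123*I*sqrt(58)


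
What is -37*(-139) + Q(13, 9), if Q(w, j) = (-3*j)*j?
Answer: 4900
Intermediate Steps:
Q(w, j) = -3*j²
-37*(-139) + Q(13, 9) = -37*(-139) - 3*9² = 5143 - 3*81 = 5143 - 243 = 4900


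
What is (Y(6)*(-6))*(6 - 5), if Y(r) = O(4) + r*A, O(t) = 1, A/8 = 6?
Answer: -1734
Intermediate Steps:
A = 48 (A = 8*6 = 48)
Y(r) = 1 + 48*r (Y(r) = 1 + r*48 = 1 + 48*r)
(Y(6)*(-6))*(6 - 5) = ((1 + 48*6)*(-6))*(6 - 5) = ((1 + 288)*(-6))*1 = (289*(-6))*1 = -1734*1 = -1734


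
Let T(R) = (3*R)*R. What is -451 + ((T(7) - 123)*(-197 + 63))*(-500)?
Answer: 1607549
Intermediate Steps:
T(R) = 3*R²
-451 + ((T(7) - 123)*(-197 + 63))*(-500) = -451 + ((3*7² - 123)*(-197 + 63))*(-500) = -451 + ((3*49 - 123)*(-134))*(-500) = -451 + ((147 - 123)*(-134))*(-500) = -451 + (24*(-134))*(-500) = -451 - 3216*(-500) = -451 + 1608000 = 1607549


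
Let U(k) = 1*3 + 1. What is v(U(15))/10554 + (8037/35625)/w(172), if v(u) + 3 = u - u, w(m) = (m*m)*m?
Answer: -1589891981/5594112520000 ≈ -0.00028421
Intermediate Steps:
w(m) = m³ (w(m) = m²*m = m³)
U(k) = 4 (U(k) = 3 + 1 = 4)
v(u) = -3 (v(u) = -3 + (u - u) = -3 + 0 = -3)
v(U(15))/10554 + (8037/35625)/w(172) = -3/10554 + (8037/35625)/(172³) = -3*1/10554 + (8037*(1/35625))/5088448 = -1/3518 + (141/625)*(1/5088448) = -1/3518 + 141/3180280000 = -1589891981/5594112520000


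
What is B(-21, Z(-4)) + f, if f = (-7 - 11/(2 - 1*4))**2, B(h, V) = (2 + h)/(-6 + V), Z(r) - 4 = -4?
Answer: 65/12 ≈ 5.4167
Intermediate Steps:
Z(r) = 0 (Z(r) = 4 - 4 = 0)
B(h, V) = (2 + h)/(-6 + V)
f = 9/4 (f = (-7 - 11/(2 - 4))**2 = (-7 - 11/(-2))**2 = (-7 - 11*(-1/2))**2 = (-7 + 11/2)**2 = (-3/2)**2 = 9/4 ≈ 2.2500)
B(-21, Z(-4)) + f = (2 - 21)/(-6 + 0) + 9/4 = -19/(-6) + 9/4 = -1/6*(-19) + 9/4 = 19/6 + 9/4 = 65/12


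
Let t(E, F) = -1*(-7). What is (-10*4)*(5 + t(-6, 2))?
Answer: -480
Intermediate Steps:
t(E, F) = 7
(-10*4)*(5 + t(-6, 2)) = (-10*4)*(5 + 7) = -40*12 = -480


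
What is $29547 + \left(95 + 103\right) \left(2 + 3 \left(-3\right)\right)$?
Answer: $28161$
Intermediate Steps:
$29547 + \left(95 + 103\right) \left(2 + 3 \left(-3\right)\right) = 29547 + 198 \left(2 - 9\right) = 29547 + 198 \left(-7\right) = 29547 - 1386 = 28161$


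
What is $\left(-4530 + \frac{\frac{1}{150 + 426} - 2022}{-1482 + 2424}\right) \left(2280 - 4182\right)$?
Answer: $\frac{779536738627}{90432} \approx 8.6201 \cdot 10^{6}$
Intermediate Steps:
$\left(-4530 + \frac{\frac{1}{150 + 426} - 2022}{-1482 + 2424}\right) \left(2280 - 4182\right) = \left(-4530 + \frac{\frac{1}{576} - 2022}{942}\right) \left(-1902\right) = \left(-4530 + \left(\frac{1}{576} - 2022\right) \frac{1}{942}\right) \left(-1902\right) = \left(-4530 - \frac{1164671}{542592}\right) \left(-1902\right) = \left(- \frac{2459106431}{542592}\right) \left(-1902\right) = \frac{779536738627}{90432}$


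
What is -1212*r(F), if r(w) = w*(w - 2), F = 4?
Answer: -9696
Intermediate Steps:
r(w) = w*(-2 + w)
-1212*r(F) = -4848*(-2 + 4) = -4848*2 = -1212*8 = -9696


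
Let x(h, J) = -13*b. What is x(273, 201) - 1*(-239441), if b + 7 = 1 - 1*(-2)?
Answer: 239493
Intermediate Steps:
b = -4 (b = -7 + (1 - 1*(-2)) = -7 + (1 + 2) = -7 + 3 = -4)
x(h, J) = 52 (x(h, J) = -13*(-4) = 52)
x(273, 201) - 1*(-239441) = 52 - 1*(-239441) = 52 + 239441 = 239493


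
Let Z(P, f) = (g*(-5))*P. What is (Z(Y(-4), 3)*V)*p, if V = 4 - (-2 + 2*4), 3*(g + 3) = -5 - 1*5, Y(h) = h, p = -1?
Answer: -760/3 ≈ -253.33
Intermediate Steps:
g = -19/3 (g = -3 + (-5 - 1*5)/3 = -3 + (-5 - 5)/3 = -3 + (1/3)*(-10) = -3 - 10/3 = -19/3 ≈ -6.3333)
Z(P, f) = 95*P/3 (Z(P, f) = (-19/3*(-5))*P = 95*P/3)
V = -2 (V = 4 - (-2 + 8) = 4 - 1*6 = 4 - 6 = -2)
(Z(Y(-4), 3)*V)*p = (((95/3)*(-4))*(-2))*(-1) = -380/3*(-2)*(-1) = (760/3)*(-1) = -760/3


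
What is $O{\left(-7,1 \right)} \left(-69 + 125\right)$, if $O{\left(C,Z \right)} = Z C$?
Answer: $-392$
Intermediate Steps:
$O{\left(C,Z \right)} = C Z$
$O{\left(-7,1 \right)} \left(-69 + 125\right) = \left(-7\right) 1 \left(-69 + 125\right) = \left(-7\right) 56 = -392$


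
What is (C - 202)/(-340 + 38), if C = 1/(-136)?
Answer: 27473/41072 ≈ 0.66890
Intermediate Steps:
C = -1/136 ≈ -0.0073529
(C - 202)/(-340 + 38) = (-1/136 - 202)/(-340 + 38) = -27473/136/(-302) = -27473/136*(-1/302) = 27473/41072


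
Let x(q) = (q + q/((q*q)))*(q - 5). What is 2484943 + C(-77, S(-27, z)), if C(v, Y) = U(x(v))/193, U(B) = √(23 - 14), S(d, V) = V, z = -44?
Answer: 479594002/193 ≈ 2.4849e+6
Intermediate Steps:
x(q) = (-5 + q)*(q + 1/q) (x(q) = (q + q/(q²))*(-5 + q) = (q + q/q²)*(-5 + q) = (q + 1/q)*(-5 + q) = (-5 + q)*(q + 1/q))
U(B) = 3 (U(B) = √9 = 3)
C(v, Y) = 3/193
2484943 + C(-77, S(-27, z)) = 2484943 + 3/193 = 479594002/193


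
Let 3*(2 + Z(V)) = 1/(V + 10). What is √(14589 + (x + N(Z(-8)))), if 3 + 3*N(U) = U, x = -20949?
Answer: I*√229018/6 ≈ 79.76*I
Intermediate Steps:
Z(V) = -2 + 1/(3*(10 + V)) (Z(V) = -2 + 1/(3*(V + 10)) = -2 + 1/(3*(10 + V)))
N(U) = -1 + U/3
√(14589 + (x + N(Z(-8)))) = √(14589 + (-20949 + (-1 + ((-59 - 6*(-8))/(3*(10 - 8)))/3))) = √(14589 + (-20949 + (-1 + ((⅓)*(-59 + 48)/2)/3))) = √(14589 + (-20949 + (-1 + ((⅓)*(½)*(-11))/3))) = √(14589 + (-20949 + (-1 + (⅓)*(-11/6)))) = √(14589 + (-20949 + (-1 - 11/18))) = √(14589 + (-20949 - 29/18)) = √(14589 - 377111/18) = √(-114509/18) = I*√229018/6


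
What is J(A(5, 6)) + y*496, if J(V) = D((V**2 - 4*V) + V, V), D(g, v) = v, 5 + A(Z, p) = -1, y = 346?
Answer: 171610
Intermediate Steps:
A(Z, p) = -6 (A(Z, p) = -5 - 1 = -6)
J(V) = V
J(A(5, 6)) + y*496 = -6 + 346*496 = -6 + 171616 = 171610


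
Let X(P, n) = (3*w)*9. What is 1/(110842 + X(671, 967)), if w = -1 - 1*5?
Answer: 1/110680 ≈ 9.0351e-6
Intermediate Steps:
w = -6 (w = -1 - 5 = -6)
X(P, n) = -162 (X(P, n) = (3*(-6))*9 = -18*9 = -162)
1/(110842 + X(671, 967)) = 1/(110842 - 162) = 1/110680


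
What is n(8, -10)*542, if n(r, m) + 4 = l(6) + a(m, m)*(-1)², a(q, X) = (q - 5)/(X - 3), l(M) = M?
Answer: 22222/13 ≈ 1709.4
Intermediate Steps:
a(q, X) = (-5 + q)/(-3 + X)
n(r, m) = 2 + (-5 + m)/(-3 + m) (n(r, m) = -4 + (6 + ((-5 + m)/(-3 + m))*(-1)²) = -4 + (6 + ((-5 + m)/(-3 + m))*1) = -4 + (6 + (-5 + m)/(-3 + m)) = 2 + (-5 + m)/(-3 + m))
n(8, -10)*542 = ((-11 + 3*(-10))/(-3 - 10))*542 = ((-11 - 30)/(-13))*542 = -1/13*(-41)*542 = (41/13)*542 = 22222/13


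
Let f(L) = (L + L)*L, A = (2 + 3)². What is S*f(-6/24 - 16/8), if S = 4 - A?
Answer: -1701/8 ≈ -212.63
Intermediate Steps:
A = 25 (A = 5² = 25)
f(L) = 2*L² (f(L) = (2*L)*L = 2*L²)
S = -21 (S = 4 - 1*25 = 4 - 25 = -21)
S*f(-6/24 - 16/8) = -42*(-6/24 - 16/8)² = -42*(-6*1/24 - 16*⅛)² = -42*(-¼ - 2)² = -42*(-9/4)² = -42*81/16 = -21*81/8 = -1701/8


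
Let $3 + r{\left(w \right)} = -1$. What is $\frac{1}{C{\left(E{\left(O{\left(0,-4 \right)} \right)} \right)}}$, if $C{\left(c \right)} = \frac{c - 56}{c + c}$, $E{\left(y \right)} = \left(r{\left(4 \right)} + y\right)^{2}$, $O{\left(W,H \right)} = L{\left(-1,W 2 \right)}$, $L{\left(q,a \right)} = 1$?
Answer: $- \frac{18}{47} \approx -0.38298$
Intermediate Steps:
$r{\left(w \right)} = -4$ ($r{\left(w \right)} = -3 - 1 = -4$)
$O{\left(W,H \right)} = 1$
$E{\left(y \right)} = \left(-4 + y\right)^{2}$
$C{\left(c \right)} = \frac{-56 + c}{2 c}$
$\frac{1}{C{\left(E{\left(O{\left(0,-4 \right)} \right)} \right)}} = \frac{1}{\frac{1}{2} \frac{1}{\left(-4 + 1\right)^{2}} \left(-56 + \left(-4 + 1\right)^{2}\right)} = \frac{1}{\frac{1}{2} \frac{1}{\left(-3\right)^{2}} \left(-56 + \left(-3\right)^{2}\right)} = \frac{1}{\frac{1}{2} \cdot \frac{1}{9} \left(-56 + 9\right)} = \frac{1}{\frac{1}{2} \cdot \frac{1}{9} \left(-47\right)} = \frac{1}{- \frac{47}{18}} = - \frac{18}{47}$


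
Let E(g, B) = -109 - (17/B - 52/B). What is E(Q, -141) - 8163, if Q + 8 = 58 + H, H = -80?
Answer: -1166387/141 ≈ -8272.3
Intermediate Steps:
Q = -30 (Q = -8 + (58 - 80) = -8 - 22 = -30)
E(g, B) = -109 + 35/B (E(g, B) = -109 - (-35)/B = -109 + 35/B)
E(Q, -141) - 8163 = (-109 + 35/(-141)) - 8163 = (-109 + 35*(-1/141)) - 8163 = (-109 - 35/141) - 8163 = -15404/141 - 8163 = -1166387/141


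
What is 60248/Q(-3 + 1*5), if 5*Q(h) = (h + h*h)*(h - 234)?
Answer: -37655/174 ≈ -216.41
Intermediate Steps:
Q(h) = (-234 + h)*(h + h²)/5 (Q(h) = ((h + h*h)*(h - 234))/5 = ((h + h²)*(-234 + h))/5 = ((-234 + h)*(h + h²))/5 = (-234 + h)*(h + h²)/5)
60248/Q(-3 + 1*5) = 60248/(((-3 + 1*5)*(-234 + (-3 + 1*5)² - 233*(-3 + 1*5))/5)) = 60248/(((-3 + 5)*(-234 + (-3 + 5)² - 233*(-3 + 5))/5)) = 60248/(((⅕)*2*(-234 + 2² - 233*2))) = 60248/(((⅕)*2*(-234 + 4 - 466))) = 60248/(((⅕)*2*(-696))) = 60248/(-1392/5) = 60248*(-5/1392) = -37655/174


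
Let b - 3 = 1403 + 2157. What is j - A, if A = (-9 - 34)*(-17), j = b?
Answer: 2832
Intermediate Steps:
b = 3563 (b = 3 + (1403 + 2157) = 3 + 3560 = 3563)
j = 3563
A = 731 (A = -43*(-17) = 731)
j - A = 3563 - 1*731 = 3563 - 731 = 2832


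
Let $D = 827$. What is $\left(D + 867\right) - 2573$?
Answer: $-879$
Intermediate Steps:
$\left(D + 867\right) - 2573 = \left(827 + 867\right) - 2573 = 1694 - 2573 = -879$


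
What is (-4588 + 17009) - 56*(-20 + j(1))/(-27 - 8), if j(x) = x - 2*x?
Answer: 61937/5 ≈ 12387.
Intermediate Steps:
j(x) = -x (j(x) = x - 2*x = -x)
(-4588 + 17009) - 56*(-20 + j(1))/(-27 - 8) = (-4588 + 17009) - 56*(-20 - 1*1)/(-27 - 8) = 12421 - 56*(-20 - 1)/(-35) = 12421 - (-1176)*(-1)/35 = 12421 - 56*⅗ = 12421 - 168/5 = 61937/5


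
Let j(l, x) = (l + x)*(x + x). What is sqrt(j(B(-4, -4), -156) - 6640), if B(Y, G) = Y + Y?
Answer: 44*sqrt(23) ≈ 211.02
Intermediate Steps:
B(Y, G) = 2*Y
j(l, x) = 2*x*(l + x) (j(l, x) = (l + x)*(2*x) = 2*x*(l + x))
sqrt(j(B(-4, -4), -156) - 6640) = sqrt(2*(-156)*(2*(-4) - 156) - 6640) = sqrt(2*(-156)*(-8 - 156) - 6640) = sqrt(2*(-156)*(-164) - 6640) = sqrt(51168 - 6640) = sqrt(44528) = 44*sqrt(23)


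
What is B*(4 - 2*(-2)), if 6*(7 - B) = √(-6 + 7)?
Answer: 164/3 ≈ 54.667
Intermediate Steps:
B = 41/6 (B = 7 - √(-6 + 7)/6 = 7 - √1/6 = 7 - ⅙*1 = 7 - ⅙ = 41/6 ≈ 6.8333)
B*(4 - 2*(-2)) = 41*(4 - 2*(-2))/6 = 41*(4 + 4)/6 = (41/6)*8 = 164/3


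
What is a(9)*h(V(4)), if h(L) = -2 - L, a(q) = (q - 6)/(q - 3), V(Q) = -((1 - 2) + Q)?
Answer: 1/2 ≈ 0.50000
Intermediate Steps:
V(Q) = 1 - Q (V(Q) = -(-1 + Q) = 1 - Q)
a(q) = (-6 + q)/(-3 + q)
a(9)*h(V(4)) = ((-6 + 9)/(-3 + 9))*(-2 - (1 - 1*4)) = (3/6)*(-2 - (1 - 4)) = ((1/6)*3)*(-2 - 1*(-3)) = (-2 + 3)/2 = (1/2)*1 = 1/2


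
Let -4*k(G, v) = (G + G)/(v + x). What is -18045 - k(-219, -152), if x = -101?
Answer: -9130551/506 ≈ -18045.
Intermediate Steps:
k(G, v) = -G/(2*(-101 + v)) (k(G, v) = -(G + G)/(4*(v - 101)) = -2*G/(4*(-101 + v)) = -G/(2*(-101 + v)))
-18045 - k(-219, -152) = -18045 - (-1)*(-219)/(-202 + 2*(-152)) = -18045 - (-1)*(-219)/(-202 - 304) = -18045 - (-1)*(-219)/(-506) = -18045 - (-1)*(-219)*(-1)/506 = -18045 - 1*(-219/506) = -18045 + 219/506 = -9130551/506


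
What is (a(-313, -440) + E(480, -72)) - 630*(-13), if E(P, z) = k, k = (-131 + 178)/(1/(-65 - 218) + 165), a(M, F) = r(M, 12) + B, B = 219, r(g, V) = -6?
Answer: 392382983/46694 ≈ 8403.3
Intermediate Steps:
a(M, F) = 213 (a(M, F) = -6 + 219 = 213)
k = 13301/46694 (k = 47/(1/(-283) + 165) = 47/(-1/283 + 165) = 47/(46694/283) = 47*(283/46694) = 13301/46694 ≈ 0.28485)
E(P, z) = 13301/46694
(a(-313, -440) + E(480, -72)) - 630*(-13) = (213 + 13301/46694) - 630*(-13) = 9959123/46694 + 8190 = 392382983/46694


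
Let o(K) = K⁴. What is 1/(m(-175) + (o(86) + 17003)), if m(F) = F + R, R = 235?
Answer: 1/54717879 ≈ 1.8276e-8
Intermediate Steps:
m(F) = 235 + F (m(F) = F + 235 = 235 + F)
1/(m(-175) + (o(86) + 17003)) = 1/((235 - 175) + (86⁴ + 17003)) = 1/(60 + (54700816 + 17003)) = 1/(60 + 54717819) = 1/54717879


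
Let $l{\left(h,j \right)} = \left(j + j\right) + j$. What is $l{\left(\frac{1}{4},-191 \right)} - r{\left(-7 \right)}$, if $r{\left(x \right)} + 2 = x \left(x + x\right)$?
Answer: $-669$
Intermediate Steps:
$l{\left(h,j \right)} = 3 j$ ($l{\left(h,j \right)} = 2 j + j = 3 j$)
$r{\left(x \right)} = -2 + 2 x^{2}$ ($r{\left(x \right)} = -2 + x \left(x + x\right) = -2 + x 2 x = -2 + 2 x^{2}$)
$l{\left(\frac{1}{4},-191 \right)} - r{\left(-7 \right)} = 3 \left(-191\right) - \left(-2 + 2 \left(-7\right)^{2}\right) = -573 - \left(-2 + 2 \cdot 49\right) = -573 - \left(-2 + 98\right) = -573 - 96 = -669$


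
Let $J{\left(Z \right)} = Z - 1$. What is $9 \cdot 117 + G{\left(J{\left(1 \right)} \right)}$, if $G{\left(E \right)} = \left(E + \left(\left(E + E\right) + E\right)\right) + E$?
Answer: $1053$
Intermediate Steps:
$J{\left(Z \right)} = -1 + Z$
$G{\left(E \right)} = 5 E$ ($G{\left(E \right)} = \left(E + \left(2 E + E\right)\right) + E = \left(E + 3 E\right) + E = 4 E + E = 5 E$)
$9 \cdot 117 + G{\left(J{\left(1 \right)} \right)} = 9 \cdot 117 + 5 \left(-1 + 1\right) = 1053 + 5 \cdot 0 = 1053 + 0 = 1053$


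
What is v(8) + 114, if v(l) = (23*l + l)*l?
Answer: 1650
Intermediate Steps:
v(l) = 24*l**2 (v(l) = (24*l)*l = 24*l**2)
v(8) + 114 = 24*8**2 + 114 = 24*64 + 114 = 1536 + 114 = 1650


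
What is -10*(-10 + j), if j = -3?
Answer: 130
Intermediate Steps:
-10*(-10 + j) = -10*(-10 - 3) = -10*(-13) = 130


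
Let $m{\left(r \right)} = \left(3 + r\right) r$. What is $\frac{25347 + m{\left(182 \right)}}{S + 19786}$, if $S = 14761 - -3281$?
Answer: $\frac{8431}{5404} \approx 1.5601$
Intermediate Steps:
$S = 18042$ ($S = 14761 + 3281 = 18042$)
$m{\left(r \right)} = r \left(3 + r\right)$
$\frac{25347 + m{\left(182 \right)}}{S + 19786} = \frac{25347 + 182 \left(3 + 182\right)}{18042 + 19786} = \frac{25347 + 182 \cdot 185}{37828} = \left(25347 + 33670\right) \frac{1}{37828} = 59017 \cdot \frac{1}{37828} = \frac{8431}{5404}$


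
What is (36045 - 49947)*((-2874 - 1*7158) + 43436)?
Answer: -464382408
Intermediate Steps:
(36045 - 49947)*((-2874 - 1*7158) + 43436) = -13902*((-2874 - 7158) + 43436) = -13902*(-10032 + 43436) = -13902*33404 = -464382408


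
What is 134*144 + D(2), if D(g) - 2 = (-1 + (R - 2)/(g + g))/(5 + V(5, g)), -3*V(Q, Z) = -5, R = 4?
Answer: 771917/40 ≈ 19298.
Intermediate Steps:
V(Q, Z) = 5/3 (V(Q, Z) = -1/3*(-5) = 5/3)
D(g) = 37/20 + 3/(20*g) (D(g) = 2 + (-1 + (4 - 2)/(g + g))/(5 + 5/3) = 2 + (-1 + 2/((2*g)))/(20/3) = 2 + (-1 + 2*(1/(2*g)))*(3/20) = 2 + (-1 + 1/g)*(3/20) = 2 + (-3/20 + 3/(20*g)) = 37/20 + 3/(20*g))
134*144 + D(2) = 134*144 + (1/20)*(3 + 37*2)/2 = 19296 + (1/20)*(1/2)*(3 + 74) = 19296 + (1/20)*(1/2)*77 = 19296 + 77/40 = 771917/40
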